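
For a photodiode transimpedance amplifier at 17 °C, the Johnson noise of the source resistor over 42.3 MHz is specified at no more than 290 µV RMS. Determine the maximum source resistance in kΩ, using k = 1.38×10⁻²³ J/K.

124 kΩ

T = 17 °C + 273.15 = 290.15 K
Johnson–Nyquist: V_n = √(4kTRB) ⇒ R = V_n² / (4kTB)
4kTB = 4 × 1.38×10⁻²³ × 290.15 × 4.23×10⁷ = 6.77×10⁻¹³
R = (2.90×10⁻⁴)² / 6.77×10⁻¹³ = 1.24×10⁵ Ω = 124 kΩ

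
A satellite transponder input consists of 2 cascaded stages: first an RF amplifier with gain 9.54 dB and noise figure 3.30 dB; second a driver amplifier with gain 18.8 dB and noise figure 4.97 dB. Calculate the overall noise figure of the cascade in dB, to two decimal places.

Convert to linear (a loss of L dB is a gain of −L dB): F_i = 10^(NF_i/10), G_i = 10^(G_i,dB/10)
  Stage 1: F_1 = 10^(3.30/10) = 2.138, G_1 = 10^(9.54/10) = 8.995
  Stage 2: F_2 = 10^(4.97/10) = 3.141, G_2 = 10^(18.8/10) = 75.86
Friis cascade:
  F = 2.138 + (3.141 − 1)/8.995 = 2.376
NF = 10 log₁₀(2.376) = 3.76 dB

3.76 dB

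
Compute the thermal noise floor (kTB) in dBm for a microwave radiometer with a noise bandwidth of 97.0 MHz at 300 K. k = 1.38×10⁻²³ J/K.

P_n = kTB = 1.38×10⁻²³ × 300 × 9.70×10⁷ = 4.02×10⁻¹³ W
In dBm: 10 log₁₀(4.02×10⁻¹³ / 10⁻³) = −94.0 dBm

−94.0 dBm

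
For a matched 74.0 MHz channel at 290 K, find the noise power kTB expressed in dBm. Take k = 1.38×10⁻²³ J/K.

−95.3 dBm

P_n = kTB = 1.38×10⁻²³ × 290 × 7.40×10⁷ = 2.96×10⁻¹³ W
In dBm: 10 log₁₀(2.96×10⁻¹³ / 10⁻³) = −95.3 dBm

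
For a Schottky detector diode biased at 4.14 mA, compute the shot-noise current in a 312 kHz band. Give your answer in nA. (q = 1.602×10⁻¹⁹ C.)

20.3 nA

I_n = √(2qI·B)
2qI·B = 2 × 1.602×10⁻¹⁹ × 4.14×10⁻³ × 3.12×10⁵ = 4.14×10⁻¹⁶ A²
I_n = √(4.14×10⁻¹⁶) = 2.03×10⁻⁸ A = 20.3 nA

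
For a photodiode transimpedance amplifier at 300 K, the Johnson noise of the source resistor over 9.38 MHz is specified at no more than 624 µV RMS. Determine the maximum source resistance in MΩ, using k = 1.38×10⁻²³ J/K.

2.51 MΩ

Johnson–Nyquist: V_n = √(4kTRB) ⇒ R = V_n² / (4kTB)
4kTB = 4 × 1.38×10⁻²³ × 300 × 9.38×10⁶ = 1.55×10⁻¹³
R = (6.24×10⁻⁴)² / 1.55×10⁻¹³ = 2.51×10⁶ Ω = 2.51 MΩ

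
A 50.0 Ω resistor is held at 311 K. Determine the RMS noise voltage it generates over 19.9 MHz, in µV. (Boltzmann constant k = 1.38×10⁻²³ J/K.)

4.13 µV

V_n = √(4kTRB)
4kTRB = 4 × 1.38×10⁻²³ × 311 × 5.00×10¹ × 1.99×10⁷ = 1.71×10⁻¹¹ V²
V_n = √(1.71×10⁻¹¹) = 4.13×10⁻⁶ V = 4.13 µV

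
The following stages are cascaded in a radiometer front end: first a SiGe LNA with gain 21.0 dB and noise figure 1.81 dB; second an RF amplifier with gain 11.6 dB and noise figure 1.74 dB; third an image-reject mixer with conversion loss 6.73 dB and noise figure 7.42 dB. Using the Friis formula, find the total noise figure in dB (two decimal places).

1.83 dB

Convert to linear (a loss of L dB is a gain of −L dB): F_i = 10^(NF_i/10), G_i = 10^(G_i,dB/10)
  Stage 1: F_1 = 10^(1.81/10) = 1.517, G_1 = 10^(21.0/10) = 125.9
  Stage 2: F_2 = 10^(1.74/10) = 1.493, G_2 = 10^(11.6/10) = 14.45
  Stage 3: F_3 = 10^(7.42/10) = 5.521, G_3 = 10^(−6.73/10) = 0.2123
Friis cascade:
  F = 1.517 + (1.493 − 1)/125.9 + (5.521 − 1)/1820 = 1.523
NF = 10 log₁₀(1.523) = 1.83 dB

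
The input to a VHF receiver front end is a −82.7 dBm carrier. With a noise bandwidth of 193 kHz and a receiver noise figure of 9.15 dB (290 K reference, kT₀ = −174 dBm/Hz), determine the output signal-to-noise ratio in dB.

Noise floor: N = −174 + 10 log₁₀(B) + NF
10 log₁₀(1.93×10⁵) = 52.86 dB
N = −174 + 52.86 + 9.15 = −111.99 dBm
SNR = P_sig − N = −82.7 − (−111.99) = 29.29 dB → 29.3 dB

29.3 dB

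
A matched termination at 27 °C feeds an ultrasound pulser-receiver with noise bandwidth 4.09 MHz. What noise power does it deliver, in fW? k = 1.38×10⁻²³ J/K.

T = 27 °C + 273.15 = 300.15 K
P_n = kTB = 1.38×10⁻²³ × 300.15 × 4.09×10⁶ = 1.69×10⁻¹⁴ W = 16.9 fW

16.9 fW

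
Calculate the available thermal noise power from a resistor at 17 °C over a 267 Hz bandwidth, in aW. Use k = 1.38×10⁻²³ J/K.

T = 17 °C + 273.15 = 290.15 K
P_n = kTB = 1.38×10⁻²³ × 290.15 × 2.67×10² = 1.07×10⁻¹⁸ W = 1.07 aW

1.07 aW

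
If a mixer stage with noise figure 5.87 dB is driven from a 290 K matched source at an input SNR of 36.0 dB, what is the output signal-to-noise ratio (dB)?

By definition F = SNR_in/SNR_out, so in dB: SNR_out = SNR_in − NF
SNR_out = 36.0 − 5.87 = 30.13 dB

30.13 dB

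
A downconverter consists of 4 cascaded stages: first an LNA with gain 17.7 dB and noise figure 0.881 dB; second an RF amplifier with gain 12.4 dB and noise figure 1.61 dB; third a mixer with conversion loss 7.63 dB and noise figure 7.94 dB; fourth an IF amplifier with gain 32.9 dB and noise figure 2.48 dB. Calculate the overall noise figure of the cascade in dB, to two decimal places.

0.94 dB

Convert to linear (a loss of L dB is a gain of −L dB): F_i = 10^(NF_i/10), G_i = 10^(G_i,dB/10)
  Stage 1: F_1 = 10^(0.881/10) = 1.225, G_1 = 10^(17.7/10) = 58.88
  Stage 2: F_2 = 10^(1.61/10) = 1.449, G_2 = 10^(12.4/10) = 17.38
  Stage 3: F_3 = 10^(7.94/10) = 6.223, G_3 = 10^(−7.63/10) = 0.1726
  Stage 4: F_4 = 10^(2.48/10) = 1.770, G_4 = 10^(32.9/10) = 1950
Friis cascade:
  F = 1.225 + (1.449 − 1)/58.88 + (6.223 − 1)/1023 + (1.770 − 1)/176.6 = 1.242
NF = 10 log₁₀(1.242) = 0.94 dB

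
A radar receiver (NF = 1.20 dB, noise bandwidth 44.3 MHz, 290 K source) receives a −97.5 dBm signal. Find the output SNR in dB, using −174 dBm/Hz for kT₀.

−1.2 dB

Noise floor: N = −174 + 10 log₁₀(B) + NF
10 log₁₀(4.43×10⁷) = 76.46 dB
N = −174 + 76.46 + 1.20 = −96.34 dBm
SNR = P_sig − N = −97.5 − (−96.34) = −1.16 dB → −1.2 dB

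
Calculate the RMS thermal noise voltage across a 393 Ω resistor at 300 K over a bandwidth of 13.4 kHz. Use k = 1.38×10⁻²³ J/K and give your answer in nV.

295 nV

V_n = √(4kTRB)
4kTRB = 4 × 1.38×10⁻²³ × 300 × 3.93×10² × 1.34×10⁴ = 8.72×10⁻¹⁴ V²
V_n = √(8.72×10⁻¹⁴) = 2.95×10⁻⁷ V = 295 nV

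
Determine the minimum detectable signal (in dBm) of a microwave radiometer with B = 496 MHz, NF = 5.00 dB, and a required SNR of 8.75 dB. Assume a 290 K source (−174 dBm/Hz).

Sensitivity = −174 + 10 log₁₀(B) + NF + SNR_min
= −174 + 86.95 + 5.00 + 8.75
= −73.30 dBm → −73.3 dBm

−73.3 dBm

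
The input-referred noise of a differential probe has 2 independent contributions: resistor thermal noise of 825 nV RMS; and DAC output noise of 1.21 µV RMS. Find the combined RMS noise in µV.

1.46 µV

Uncorrelated sources add in power (mean-square): V_tot = √(ΣV_i²)
V_tot = √[(8.25×10⁻⁷)² + (1.21×10⁻⁶)²] = 1.46×10⁻⁶ V = 1.46 µV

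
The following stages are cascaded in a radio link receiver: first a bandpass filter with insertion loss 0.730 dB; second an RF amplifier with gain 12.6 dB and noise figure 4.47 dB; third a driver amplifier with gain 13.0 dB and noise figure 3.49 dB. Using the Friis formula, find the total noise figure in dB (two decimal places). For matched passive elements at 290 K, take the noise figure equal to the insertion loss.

Convert to linear (a loss of L dB is a gain of −L dB): F_i = 10^(NF_i/10), G_i = 10^(G_i,dB/10)
  Stage 1: F_1 = 10^(0.730/10) = 1.183, G_1 = 10^(−0.730/10) = 0.8453
  Stage 2: F_2 = 10^(4.47/10) = 2.799, G_2 = 10^(12.6/10) = 18.20
  Stage 3: F_3 = 10^(3.49/10) = 2.234, G_3 = 10^(13.0/10) = 19.95
Friis cascade:
  F = 1.183 + (2.799 − 1)/0.8453 + (2.234 − 1)/15.38 = 3.392
NF = 10 log₁₀(3.392) = 5.30 dB

5.30 dB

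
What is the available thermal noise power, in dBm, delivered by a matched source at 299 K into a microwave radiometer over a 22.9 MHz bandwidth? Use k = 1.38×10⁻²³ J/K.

−100.2 dBm

P_n = kTB = 1.38×10⁻²³ × 299 × 2.29×10⁷ = 9.45×10⁻¹⁴ W
In dBm: 10 log₁₀(9.45×10⁻¹⁴ / 10⁻³) = −100.2 dBm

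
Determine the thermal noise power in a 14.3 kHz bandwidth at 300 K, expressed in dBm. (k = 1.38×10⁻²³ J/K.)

P_n = kTB = 1.38×10⁻²³ × 300 × 1.43×10⁴ = 5.92×10⁻¹⁷ W
In dBm: 10 log₁₀(5.92×10⁻¹⁷ / 10⁻³) = −132.3 dBm

−132.3 dBm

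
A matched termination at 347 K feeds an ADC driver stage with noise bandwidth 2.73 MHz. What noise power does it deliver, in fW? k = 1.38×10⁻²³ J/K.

P_n = kTB = 1.38×10⁻²³ × 347 × 2.73×10⁶ = 1.31×10⁻¹⁴ W = 13.1 fW

13.1 fW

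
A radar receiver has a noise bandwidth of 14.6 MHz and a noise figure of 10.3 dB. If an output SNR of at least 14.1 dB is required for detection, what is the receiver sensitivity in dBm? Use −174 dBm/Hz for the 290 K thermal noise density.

Sensitivity = −174 + 10 log₁₀(B) + NF + SNR_min
= −174 + 71.64 + 10.3 + 14.1
= −77.96 dBm → −78.0 dBm

−78.0 dBm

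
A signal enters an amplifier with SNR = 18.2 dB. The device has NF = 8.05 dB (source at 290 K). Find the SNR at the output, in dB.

10.15 dB

By definition F = SNR_in/SNR_out, so in dB: SNR_out = SNR_in − NF
SNR_out = 18.2 − 8.05 = 10.15 dB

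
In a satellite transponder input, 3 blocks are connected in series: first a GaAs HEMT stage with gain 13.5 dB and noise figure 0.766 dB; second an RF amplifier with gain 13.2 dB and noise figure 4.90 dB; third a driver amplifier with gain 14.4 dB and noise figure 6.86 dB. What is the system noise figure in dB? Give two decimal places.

Convert to linear (a loss of L dB is a gain of −L dB): F_i = 10^(NF_i/10), G_i = 10^(G_i,dB/10)
  Stage 1: F_1 = 10^(0.766/10) = 1.193, G_1 = 10^(13.5/10) = 22.39
  Stage 2: F_2 = 10^(4.90/10) = 3.090, G_2 = 10^(13.2/10) = 20.89
  Stage 3: F_3 = 10^(6.86/10) = 4.853, G_3 = 10^(14.4/10) = 27.54
Friis cascade:
  F = 1.193 + (3.090 − 1)/22.39 + (4.853 − 1)/467.7 = 1.294
NF = 10 log₁₀(1.294) = 1.12 dB

1.12 dB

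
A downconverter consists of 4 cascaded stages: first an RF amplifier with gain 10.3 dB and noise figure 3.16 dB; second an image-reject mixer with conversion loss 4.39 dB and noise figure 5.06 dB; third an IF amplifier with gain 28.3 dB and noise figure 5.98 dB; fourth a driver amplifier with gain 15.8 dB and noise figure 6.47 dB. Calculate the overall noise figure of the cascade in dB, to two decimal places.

4.82 dB

Convert to linear (a loss of L dB is a gain of −L dB): F_i = 10^(NF_i/10), G_i = 10^(G_i,dB/10)
  Stage 1: F_1 = 10^(3.16/10) = 2.070, G_1 = 10^(10.3/10) = 10.72
  Stage 2: F_2 = 10^(5.06/10) = 3.206, G_2 = 10^(−4.39/10) = 0.3639
  Stage 3: F_3 = 10^(5.98/10) = 3.963, G_3 = 10^(28.3/10) = 676.1
  Stage 4: F_4 = 10^(6.47/10) = 4.436, G_4 = 10^(15.8/10) = 38.02
Friis cascade:
  F = 2.070 + (3.206 − 1)/10.72 + (3.963 − 1)/3.899 + (4.436 − 1)/2636 = 3.037
NF = 10 log₁₀(3.037) = 4.82 dB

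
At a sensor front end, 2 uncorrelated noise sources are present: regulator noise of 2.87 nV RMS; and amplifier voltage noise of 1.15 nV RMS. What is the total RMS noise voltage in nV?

3.09 nV

Uncorrelated sources add in power (mean-square): V_tot = √(ΣV_i²)
V_tot = √[(2.87×10⁻⁹)² + (1.15×10⁻⁹)²] = 3.09×10⁻⁹ V = 3.09 nV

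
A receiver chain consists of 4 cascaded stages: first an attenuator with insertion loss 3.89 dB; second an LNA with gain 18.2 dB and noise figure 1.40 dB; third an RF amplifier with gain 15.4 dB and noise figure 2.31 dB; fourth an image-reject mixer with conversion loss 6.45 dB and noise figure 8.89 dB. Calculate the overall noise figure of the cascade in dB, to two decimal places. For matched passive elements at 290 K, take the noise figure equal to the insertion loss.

5.33 dB

Convert to linear (a loss of L dB is a gain of −L dB): F_i = 10^(NF_i/10), G_i = 10^(G_i,dB/10)
  Stage 1: F_1 = 10^(3.89/10) = 2.449, G_1 = 10^(−3.89/10) = 0.4083
  Stage 2: F_2 = 10^(1.40/10) = 1.380, G_2 = 10^(18.2/10) = 66.07
  Stage 3: F_3 = 10^(2.31/10) = 1.702, G_3 = 10^(15.4/10) = 34.67
  Stage 4: F_4 = 10^(8.89/10) = 7.745, G_4 = 10^(−6.45/10) = 0.2265
Friis cascade:
  F = 2.449 + (1.380 − 1)/0.4083 + (1.702 − 1)/26.98 + (7.745 − 1)/935.4 = 3.414
NF = 10 log₁₀(3.414) = 5.33 dB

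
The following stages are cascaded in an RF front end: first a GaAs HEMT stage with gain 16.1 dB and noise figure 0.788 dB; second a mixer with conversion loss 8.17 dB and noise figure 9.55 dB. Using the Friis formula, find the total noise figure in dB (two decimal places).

Convert to linear (a loss of L dB is a gain of −L dB): F_i = 10^(NF_i/10), G_i = 10^(G_i,dB/10)
  Stage 1: F_1 = 10^(0.788/10) = 1.199, G_1 = 10^(16.1/10) = 40.74
  Stage 2: F_2 = 10^(9.55/10) = 9.016, G_2 = 10^(−8.17/10) = 0.1524
Friis cascade:
  F = 1.199 + (9.016 − 1)/40.74 = 1.396
NF = 10 log₁₀(1.396) = 1.45 dB

1.45 dB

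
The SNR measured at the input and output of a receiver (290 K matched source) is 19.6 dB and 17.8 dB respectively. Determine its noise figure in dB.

1.8 dB

NF (dB) = SNR_in(dB) − SNR_out(dB) when the source is at T₀
NF = 19.6 − 17.8 = 1.8 dB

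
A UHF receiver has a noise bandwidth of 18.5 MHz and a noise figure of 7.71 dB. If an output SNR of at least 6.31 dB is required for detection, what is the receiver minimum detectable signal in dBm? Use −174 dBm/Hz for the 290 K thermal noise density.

Sensitivity = −174 + 10 log₁₀(B) + NF + SNR_min
= −174 + 72.67 + 7.71 + 6.31
= −87.31 dBm → −87.3 dBm

−87.3 dBm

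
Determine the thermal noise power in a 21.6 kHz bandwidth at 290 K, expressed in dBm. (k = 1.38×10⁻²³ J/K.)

P_n = kTB = 1.38×10⁻²³ × 290 × 2.16×10⁴ = 8.64×10⁻¹⁷ W
In dBm: 10 log₁₀(8.64×10⁻¹⁷ / 10⁻³) = −130.6 dBm

−130.6 dBm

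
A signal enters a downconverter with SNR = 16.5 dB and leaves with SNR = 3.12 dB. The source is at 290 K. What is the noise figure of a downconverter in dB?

NF (dB) = SNR_in(dB) − SNR_out(dB) when the source is at T₀
NF = 16.5 − 3.12 = 13.38 dB

13.38 dB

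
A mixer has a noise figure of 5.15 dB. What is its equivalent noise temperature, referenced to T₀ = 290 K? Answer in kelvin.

659 K

F = 10^(5.15/10) = 3.27341
T_e = (F − 1)·T₀ = (3.27341 − 1) × 290 = 659 K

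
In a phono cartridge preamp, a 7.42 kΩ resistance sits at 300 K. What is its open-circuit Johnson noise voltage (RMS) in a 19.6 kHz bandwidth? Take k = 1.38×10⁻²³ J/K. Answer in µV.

1.55 µV

V_n = √(4kTRB)
4kTRB = 4 × 1.38×10⁻²³ × 300 × 7.42×10³ × 1.96×10⁴ = 2.41×10⁻¹² V²
V_n = √(2.41×10⁻¹²) = 1.55×10⁻⁶ V = 1.55 µV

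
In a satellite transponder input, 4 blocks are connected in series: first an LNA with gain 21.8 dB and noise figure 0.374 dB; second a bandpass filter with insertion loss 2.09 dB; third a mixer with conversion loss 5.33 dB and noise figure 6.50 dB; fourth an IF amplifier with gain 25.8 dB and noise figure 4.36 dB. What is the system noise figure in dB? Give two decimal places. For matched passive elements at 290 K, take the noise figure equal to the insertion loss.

Convert to linear (a loss of L dB is a gain of −L dB): F_i = 10^(NF_i/10), G_i = 10^(G_i,dB/10)
  Stage 1: F_1 = 10^(0.374/10) = 1.090, G_1 = 10^(21.8/10) = 151.4
  Stage 2: F_2 = 10^(2.09/10) = 1.618, G_2 = 10^(−2.09/10) = 0.6180
  Stage 3: F_3 = 10^(6.50/10) = 4.467, G_3 = 10^(−5.33/10) = 0.2931
  Stage 4: F_4 = 10^(4.36/10) = 2.729, G_4 = 10^(25.8/10) = 380.2
Friis cascade:
  F = 1.090 + (1.618 − 1)/151.4 + (4.467 − 1)/93.54 + (2.729 − 1)/27.42 = 1.194
NF = 10 log₁₀(1.194) = 0.77 dB

0.77 dB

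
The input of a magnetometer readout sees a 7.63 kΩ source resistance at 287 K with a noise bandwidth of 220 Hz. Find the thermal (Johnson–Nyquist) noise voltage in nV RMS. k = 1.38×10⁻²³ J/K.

163 nV

V_n = √(4kTRB)
4kTRB = 4 × 1.38×10⁻²³ × 287 × 7.63×10³ × 2.20×10² = 2.66×10⁻¹⁴ V²
V_n = √(2.66×10⁻¹⁴) = 1.63×10⁻⁷ V = 163 nV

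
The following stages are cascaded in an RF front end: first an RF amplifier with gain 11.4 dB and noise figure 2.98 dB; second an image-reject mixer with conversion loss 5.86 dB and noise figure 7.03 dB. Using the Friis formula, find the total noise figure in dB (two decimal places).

Convert to linear (a loss of L dB is a gain of −L dB): F_i = 10^(NF_i/10), G_i = 10^(G_i,dB/10)
  Stage 1: F_1 = 10^(2.98/10) = 1.986, G_1 = 10^(11.4/10) = 13.80
  Stage 2: F_2 = 10^(7.03/10) = 5.047, G_2 = 10^(−5.86/10) = 0.2594
Friis cascade:
  F = 1.986 + (5.047 − 1)/13.80 = 2.279
NF = 10 log₁₀(2.279) = 3.58 dB

3.58 dB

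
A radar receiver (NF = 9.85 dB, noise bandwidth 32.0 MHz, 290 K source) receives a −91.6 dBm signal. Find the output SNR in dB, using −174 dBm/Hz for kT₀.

−2.5 dB

Noise floor: N = −174 + 10 log₁₀(B) + NF
10 log₁₀(3.20×10⁷) = 75.05 dB
N = −174 + 75.05 + 9.85 = −89.10 dBm
SNR = P_sig − N = −91.6 − (−89.10) = −2.50 dB → −2.5 dB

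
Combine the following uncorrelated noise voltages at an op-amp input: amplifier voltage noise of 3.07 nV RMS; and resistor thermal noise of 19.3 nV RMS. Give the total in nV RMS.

19.5 nV

Uncorrelated sources add in power (mean-square): V_tot = √(ΣV_i²)
V_tot = √[(3.07×10⁻⁹)² + (1.93×10⁻⁸)²] = 1.95×10⁻⁸ V = 19.5 nV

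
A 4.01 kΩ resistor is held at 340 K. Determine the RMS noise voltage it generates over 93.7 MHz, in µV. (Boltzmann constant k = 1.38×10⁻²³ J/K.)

V_n = √(4kTRB)
4kTRB = 4 × 1.38×10⁻²³ × 340 × 4.01×10³ × 9.37×10⁷ = 7.05×10⁻⁹ V²
V_n = √(7.05×10⁻⁹) = 8.40×10⁻⁵ V = 84.0 µV

84.0 µV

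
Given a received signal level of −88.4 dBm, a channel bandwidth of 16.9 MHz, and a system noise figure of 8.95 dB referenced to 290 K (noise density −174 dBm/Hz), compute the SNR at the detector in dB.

4.4 dB

Noise floor: N = −174 + 10 log₁₀(B) + NF
10 log₁₀(1.69×10⁷) = 72.28 dB
N = −174 + 72.28 + 8.95 = −92.77 dBm
SNR = P_sig − N = −88.4 − (−92.77) = 4.37 dB → 4.4 dB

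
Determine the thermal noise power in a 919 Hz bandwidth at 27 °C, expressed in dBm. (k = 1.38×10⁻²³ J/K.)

−144.2 dBm

T = 27 °C + 273.15 = 300.15 K
P_n = kTB = 1.38×10⁻²³ × 300.15 × 9.19×10² = 3.81×10⁻¹⁸ W
In dBm: 10 log₁₀(3.81×10⁻¹⁸ / 10⁻³) = −144.2 dBm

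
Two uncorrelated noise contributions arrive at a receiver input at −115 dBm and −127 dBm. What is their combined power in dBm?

−114.7 dBm

Convert to linear, add, convert back:
P₁ = 3.16×10⁻¹⁵ W, P₂ = 2.00×10⁻¹⁶ W
P_tot = 3.36×10⁻¹⁵ W → 10 log₁₀(P_tot / 10⁻³) = −114.7 dBm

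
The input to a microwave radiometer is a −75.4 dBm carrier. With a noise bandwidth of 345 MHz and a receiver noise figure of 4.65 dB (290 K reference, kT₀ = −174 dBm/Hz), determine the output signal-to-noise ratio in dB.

8.6 dB

Noise floor: N = −174 + 10 log₁₀(B) + NF
10 log₁₀(3.45×10⁸) = 85.38 dB
N = −174 + 85.38 + 4.65 = −83.97 dBm
SNR = P_sig − N = −75.4 − (−83.97) = 8.57 dB → 8.6 dB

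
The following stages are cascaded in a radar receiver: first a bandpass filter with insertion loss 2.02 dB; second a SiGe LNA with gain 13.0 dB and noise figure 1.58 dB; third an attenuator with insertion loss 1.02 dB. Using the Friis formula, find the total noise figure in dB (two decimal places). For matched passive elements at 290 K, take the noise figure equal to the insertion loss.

Convert to linear (a loss of L dB is a gain of −L dB): F_i = 10^(NF_i/10), G_i = 10^(G_i,dB/10)
  Stage 1: F_1 = 10^(2.02/10) = 1.592, G_1 = 10^(−2.02/10) = 0.6281
  Stage 2: F_2 = 10^(1.58/10) = 1.439, G_2 = 10^(13.0/10) = 19.95
  Stage 3: F_3 = 10^(1.02/10) = 1.265, G_3 = 10^(−1.02/10) = 0.7907
Friis cascade:
  F = 1.592 + (1.439 − 1)/0.6281 + (1.265 − 1)/12.53 = 2.312
NF = 10 log₁₀(2.312) = 3.64 dB

3.64 dB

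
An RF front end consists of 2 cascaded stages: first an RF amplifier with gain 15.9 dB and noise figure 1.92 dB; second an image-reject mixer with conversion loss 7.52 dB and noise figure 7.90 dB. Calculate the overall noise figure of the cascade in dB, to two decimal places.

2.28 dB

Convert to linear (a loss of L dB is a gain of −L dB): F_i = 10^(NF_i/10), G_i = 10^(G_i,dB/10)
  Stage 1: F_1 = 10^(1.92/10) = 1.556, G_1 = 10^(15.9/10) = 38.90
  Stage 2: F_2 = 10^(7.90/10) = 6.166, G_2 = 10^(−7.52/10) = 0.1770
Friis cascade:
  F = 1.556 + (6.166 − 1)/38.90 = 1.689
NF = 10 log₁₀(1.689) = 2.28 dB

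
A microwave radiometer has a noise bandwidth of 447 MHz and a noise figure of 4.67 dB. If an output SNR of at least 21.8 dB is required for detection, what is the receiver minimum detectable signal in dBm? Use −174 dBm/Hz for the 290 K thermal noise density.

Sensitivity = −174 + 10 log₁₀(B) + NF + SNR_min
= −174 + 86.5 + 4.67 + 21.8
= −61.03 dBm → −61.0 dBm

−61.0 dBm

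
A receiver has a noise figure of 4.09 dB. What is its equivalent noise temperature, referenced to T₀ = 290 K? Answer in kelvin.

F = 10^(4.09/10) = 2.56448
T_e = (F − 1)·T₀ = (2.56448 − 1) × 290 = 454 K

454 K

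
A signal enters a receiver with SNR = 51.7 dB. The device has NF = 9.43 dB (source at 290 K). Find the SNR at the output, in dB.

42.27 dB

By definition F = SNR_in/SNR_out, so in dB: SNR_out = SNR_in − NF
SNR_out = 51.7 − 9.43 = 42.27 dB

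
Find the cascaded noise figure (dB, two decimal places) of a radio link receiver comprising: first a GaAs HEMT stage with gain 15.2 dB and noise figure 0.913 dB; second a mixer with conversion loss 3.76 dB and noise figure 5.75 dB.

1.20 dB

Convert to linear (a loss of L dB is a gain of −L dB): F_i = 10^(NF_i/10), G_i = 10^(G_i,dB/10)
  Stage 1: F_1 = 10^(0.913/10) = 1.234, G_1 = 10^(15.2/10) = 33.11
  Stage 2: F_2 = 10^(5.75/10) = 3.758, G_2 = 10^(−3.76/10) = 0.4207
Friis cascade:
  F = 1.234 + (3.758 − 1)/33.11 = 1.317
NF = 10 log₁₀(1.317) = 1.20 dB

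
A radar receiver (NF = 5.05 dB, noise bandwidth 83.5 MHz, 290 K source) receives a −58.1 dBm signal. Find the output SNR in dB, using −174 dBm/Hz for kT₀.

Noise floor: N = −174 + 10 log₁₀(B) + NF
10 log₁₀(8.35×10⁷) = 79.22 dB
N = −174 + 79.22 + 5.05 = −89.73 dBm
SNR = P_sig − N = −58.1 − (−89.73) = 31.63 dB → 31.6 dB

31.6 dB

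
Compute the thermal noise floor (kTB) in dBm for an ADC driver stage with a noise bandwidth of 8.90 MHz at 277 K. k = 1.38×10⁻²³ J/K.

−104.7 dBm

P_n = kTB = 1.38×10⁻²³ × 277 × 8.90×10⁶ = 3.40×10⁻¹⁴ W
In dBm: 10 log₁₀(3.40×10⁻¹⁴ / 10⁻³) = −104.7 dBm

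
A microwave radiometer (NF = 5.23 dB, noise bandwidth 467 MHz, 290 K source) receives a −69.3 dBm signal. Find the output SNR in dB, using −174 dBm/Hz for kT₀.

Noise floor: N = −174 + 10 log₁₀(B) + NF
10 log₁₀(4.67×10⁸) = 86.69 dB
N = −174 + 86.69 + 5.23 = −82.08 dBm
SNR = P_sig − N = −69.3 − (−82.08) = 12.78 dB → 12.8 dB

12.8 dB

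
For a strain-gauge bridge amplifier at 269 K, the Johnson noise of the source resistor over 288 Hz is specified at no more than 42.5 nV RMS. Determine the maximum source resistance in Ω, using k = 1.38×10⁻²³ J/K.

422 Ω

Johnson–Nyquist: V_n = √(4kTRB) ⇒ R = V_n² / (4kTB)
4kTB = 4 × 1.38×10⁻²³ × 269 × 2.88×10² = 4.28×10⁻¹⁸
R = (4.25×10⁻⁸)² / 4.28×10⁻¹⁸ = 4.22×10² Ω = 422 Ω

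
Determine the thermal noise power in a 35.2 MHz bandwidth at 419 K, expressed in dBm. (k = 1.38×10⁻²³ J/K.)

−96.9 dBm

P_n = kTB = 1.38×10⁻²³ × 419 × 3.52×10⁷ = 2.04×10⁻¹³ W
In dBm: 10 log₁₀(2.04×10⁻¹³ / 10⁻³) = −96.9 dBm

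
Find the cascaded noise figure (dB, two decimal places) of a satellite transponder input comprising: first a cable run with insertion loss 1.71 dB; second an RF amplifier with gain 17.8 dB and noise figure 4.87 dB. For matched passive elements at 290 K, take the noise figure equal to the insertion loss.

6.58 dB

Convert to linear (a loss of L dB is a gain of −L dB): F_i = 10^(NF_i/10), G_i = 10^(G_i,dB/10)
  Stage 1: F_1 = 10^(1.71/10) = 1.483, G_1 = 10^(−1.71/10) = 0.6745
  Stage 2: F_2 = 10^(4.87/10) = 3.069, G_2 = 10^(17.8/10) = 60.26
Friis cascade:
  F = 1.483 + (3.069 − 1)/0.6745 = 4.550
NF = 10 log₁₀(4.550) = 6.58 dB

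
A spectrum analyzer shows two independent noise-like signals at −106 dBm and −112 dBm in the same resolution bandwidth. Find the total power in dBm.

−105.0 dBm

Convert to linear, add, convert back:
P₁ = 2.51×10⁻¹⁴ W, P₂ = 6.31×10⁻¹⁵ W
P_tot = 3.14×10⁻¹⁴ W → 10 log₁₀(P_tot / 10⁻³) = −105.0 dBm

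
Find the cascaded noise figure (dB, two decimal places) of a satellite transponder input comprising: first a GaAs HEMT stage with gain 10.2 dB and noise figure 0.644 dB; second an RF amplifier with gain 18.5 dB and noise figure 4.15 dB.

1.18 dB

Convert to linear (a loss of L dB is a gain of −L dB): F_i = 10^(NF_i/10), G_i = 10^(G_i,dB/10)
  Stage 1: F_1 = 10^(0.644/10) = 1.160, G_1 = 10^(10.2/10) = 10.47
  Stage 2: F_2 = 10^(4.15/10) = 2.600, G_2 = 10^(18.5/10) = 70.79
Friis cascade:
  F = 1.160 + (2.600 − 1)/10.47 = 1.313
NF = 10 log₁₀(1.313) = 1.18 dB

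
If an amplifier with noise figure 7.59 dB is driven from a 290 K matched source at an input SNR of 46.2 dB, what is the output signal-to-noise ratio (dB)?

By definition F = SNR_in/SNR_out, so in dB: SNR_out = SNR_in − NF
SNR_out = 46.2 − 7.59 = 38.61 dB

38.61 dB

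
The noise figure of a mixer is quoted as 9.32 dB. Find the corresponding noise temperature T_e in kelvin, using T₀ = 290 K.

2190 K

F = 10^(9.32/10) = 8.55067
T_e = (F − 1)·T₀ = (8.55067 − 1) × 290 = 2190 K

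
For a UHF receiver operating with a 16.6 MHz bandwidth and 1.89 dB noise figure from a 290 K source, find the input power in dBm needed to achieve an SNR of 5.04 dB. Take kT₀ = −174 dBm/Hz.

Sensitivity = −174 + 10 log₁₀(B) + NF + SNR_min
= −174 + 72.2 + 1.89 + 5.04
= −94.87 dBm → −94.9 dBm

−94.9 dBm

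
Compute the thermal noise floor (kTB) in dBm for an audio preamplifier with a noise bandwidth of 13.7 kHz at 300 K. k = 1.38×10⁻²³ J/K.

−132.5 dBm

P_n = kTB = 1.38×10⁻²³ × 300 × 1.37×10⁴ = 5.67×10⁻¹⁷ W
In dBm: 10 log₁₀(5.67×10⁻¹⁷ / 10⁻³) = −132.5 dBm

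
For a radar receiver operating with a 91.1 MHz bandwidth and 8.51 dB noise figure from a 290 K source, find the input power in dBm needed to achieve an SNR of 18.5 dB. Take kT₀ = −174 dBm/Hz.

Sensitivity = −174 + 10 log₁₀(B) + NF + SNR_min
= −174 + 79.6 + 8.51 + 18.5
= −67.39 dBm → −67.4 dBm

−67.4 dBm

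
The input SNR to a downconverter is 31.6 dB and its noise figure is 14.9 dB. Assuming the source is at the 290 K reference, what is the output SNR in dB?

16.7 dB

By definition F = SNR_in/SNR_out, so in dB: SNR_out = SNR_in − NF
SNR_out = 31.6 − 14.9 = 16.7 dB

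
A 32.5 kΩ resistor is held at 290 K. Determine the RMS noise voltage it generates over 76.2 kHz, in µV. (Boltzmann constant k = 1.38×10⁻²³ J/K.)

6.30 µV

V_n = √(4kTRB)
4kTRB = 4 × 1.38×10⁻²³ × 290 × 3.25×10⁴ × 7.62×10⁴ = 3.96×10⁻¹¹ V²
V_n = √(3.96×10⁻¹¹) = 6.30×10⁻⁶ V = 6.30 µV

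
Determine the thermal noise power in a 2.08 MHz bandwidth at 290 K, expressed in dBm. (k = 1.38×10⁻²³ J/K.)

−110.8 dBm

P_n = kTB = 1.38×10⁻²³ × 290 × 2.08×10⁶ = 8.32×10⁻¹⁵ W
In dBm: 10 log₁₀(8.32×10⁻¹⁵ / 10⁻³) = −110.8 dBm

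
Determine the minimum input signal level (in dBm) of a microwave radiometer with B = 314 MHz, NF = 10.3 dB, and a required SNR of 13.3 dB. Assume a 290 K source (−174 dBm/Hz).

Sensitivity = −174 + 10 log₁₀(B) + NF + SNR_min
= −174 + 84.97 + 10.3 + 13.3
= −65.43 dBm → −65.4 dBm

−65.4 dBm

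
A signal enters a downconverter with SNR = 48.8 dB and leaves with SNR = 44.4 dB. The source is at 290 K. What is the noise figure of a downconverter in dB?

NF (dB) = SNR_in(dB) − SNR_out(dB) when the source is at T₀
NF = 48.8 − 44.4 = 4.4 dB

4.4 dB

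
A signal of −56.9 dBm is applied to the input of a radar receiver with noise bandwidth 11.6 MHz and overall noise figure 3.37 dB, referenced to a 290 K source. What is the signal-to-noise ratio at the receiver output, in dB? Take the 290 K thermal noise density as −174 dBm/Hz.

43.1 dB

Noise floor: N = −174 + 10 log₁₀(B) + NF
10 log₁₀(1.16×10⁷) = 70.64 dB
N = −174 + 70.64 + 3.37 = −99.99 dBm
SNR = P_sig − N = −56.9 − (−99.99) = 43.09 dB → 43.1 dB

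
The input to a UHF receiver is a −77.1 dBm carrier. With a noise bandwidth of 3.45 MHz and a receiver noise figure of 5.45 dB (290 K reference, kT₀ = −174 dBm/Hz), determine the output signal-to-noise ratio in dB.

Noise floor: N = −174 + 10 log₁₀(B) + NF
10 log₁₀(3.45×10⁶) = 65.38 dB
N = −174 + 65.38 + 5.45 = −103.17 dBm
SNR = P_sig − N = −77.1 − (−103.17) = 26.07 dB → 26.1 dB

26.1 dB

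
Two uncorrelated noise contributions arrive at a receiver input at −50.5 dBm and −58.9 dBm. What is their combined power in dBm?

Convert to linear, add, convert back:
P₁ = 8.91×10⁻⁹ W, P₂ = 1.29×10⁻⁹ W
P_tot = 1.02×10⁻⁸ W → 10 log₁₀(P_tot / 10⁻³) = −49.9 dBm

−49.9 dBm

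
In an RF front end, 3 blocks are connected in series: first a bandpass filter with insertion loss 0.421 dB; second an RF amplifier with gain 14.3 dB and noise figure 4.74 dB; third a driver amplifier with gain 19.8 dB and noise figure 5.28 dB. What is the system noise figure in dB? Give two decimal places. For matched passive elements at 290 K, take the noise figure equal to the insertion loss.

5.29 dB

Convert to linear (a loss of L dB is a gain of −L dB): F_i = 10^(NF_i/10), G_i = 10^(G_i,dB/10)
  Stage 1: F_1 = 10^(0.421/10) = 1.102, G_1 = 10^(−0.421/10) = 0.9076
  Stage 2: F_2 = 10^(4.74/10) = 2.979, G_2 = 10^(14.3/10) = 26.92
  Stage 3: F_3 = 10^(5.28/10) = 3.373, G_3 = 10^(19.8/10) = 95.50
Friis cascade:
  F = 1.102 + (2.979 − 1)/0.9076 + (3.373 − 1)/24.43 = 3.379
NF = 10 log₁₀(3.379) = 5.29 dB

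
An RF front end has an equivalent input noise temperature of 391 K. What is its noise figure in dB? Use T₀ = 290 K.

3.71 dB

F = 1 + T_e/T₀ = 1 + 391/290 = 2.34828
NF = 10 log₁₀(2.34828) = 3.71 dB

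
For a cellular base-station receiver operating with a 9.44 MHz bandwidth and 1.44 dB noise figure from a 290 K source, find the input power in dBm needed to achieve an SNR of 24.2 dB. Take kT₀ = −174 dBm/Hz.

Sensitivity = −174 + 10 log₁₀(B) + NF + SNR_min
= −174 + 69.75 + 1.44 + 24.2
= −78.61 dBm → −78.6 dBm

−78.6 dBm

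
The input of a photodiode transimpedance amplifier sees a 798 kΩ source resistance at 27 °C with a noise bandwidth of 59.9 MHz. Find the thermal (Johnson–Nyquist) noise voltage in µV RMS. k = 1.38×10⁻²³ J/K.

890 µV

T = 27 °C + 273.15 = 300.15 K
V_n = √(4kTRB)
4kTRB = 4 × 1.38×10⁻²³ × 300.15 × 7.98×10⁵ × 5.99×10⁷ = 7.92×10⁻⁷ V²
V_n = √(7.92×10⁻⁷) = 8.90×10⁻⁴ V = 890 µV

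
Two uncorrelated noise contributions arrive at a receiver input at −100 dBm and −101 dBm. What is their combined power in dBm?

−97.5 dBm

Convert to linear, add, convert back:
P₁ = 1.00×10⁻¹³ W, P₂ = 7.94×10⁻¹⁴ W
P_tot = 1.79×10⁻¹³ W → 10 log₁₀(P_tot / 10⁻³) = −97.5 dBm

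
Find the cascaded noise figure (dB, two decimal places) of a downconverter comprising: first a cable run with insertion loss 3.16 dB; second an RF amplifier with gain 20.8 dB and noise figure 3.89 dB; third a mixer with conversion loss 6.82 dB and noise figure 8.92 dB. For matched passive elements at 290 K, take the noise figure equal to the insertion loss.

Convert to linear (a loss of L dB is a gain of −L dB): F_i = 10^(NF_i/10), G_i = 10^(G_i,dB/10)
  Stage 1: F_1 = 10^(3.16/10) = 2.070, G_1 = 10^(−3.16/10) = 0.4831
  Stage 2: F_2 = 10^(3.89/10) = 2.449, G_2 = 10^(20.8/10) = 120.2
  Stage 3: F_3 = 10^(8.92/10) = 7.798, G_3 = 10^(−6.82/10) = 0.2080
Friis cascade:
  F = 2.070 + (2.449 − 1)/0.4831 + (7.798 − 1)/58.08 = 5.187
NF = 10 log₁₀(5.187) = 7.15 dB

7.15 dB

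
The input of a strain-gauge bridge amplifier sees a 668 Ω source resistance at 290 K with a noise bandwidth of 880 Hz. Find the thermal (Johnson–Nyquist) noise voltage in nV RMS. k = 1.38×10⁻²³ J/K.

V_n = √(4kTRB)
4kTRB = 4 × 1.38×10⁻²³ × 290 × 6.68×10² × 8.80×10² = 9.41×10⁻¹⁵ V²
V_n = √(9.41×10⁻¹⁵) = 9.70×10⁻⁸ V = 97.0 nV

97.0 nV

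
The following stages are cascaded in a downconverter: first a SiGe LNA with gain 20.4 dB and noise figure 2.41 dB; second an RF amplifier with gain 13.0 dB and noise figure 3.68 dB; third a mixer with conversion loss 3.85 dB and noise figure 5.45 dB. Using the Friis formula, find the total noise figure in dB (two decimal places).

Convert to linear (a loss of L dB is a gain of −L dB): F_i = 10^(NF_i/10), G_i = 10^(G_i,dB/10)
  Stage 1: F_1 = 10^(2.41/10) = 1.742, G_1 = 10^(20.4/10) = 109.6
  Stage 2: F_2 = 10^(3.68/10) = 2.333, G_2 = 10^(13.0/10) = 19.95
  Stage 3: F_3 = 10^(5.45/10) = 3.508, G_3 = 10^(−3.85/10) = 0.4121
Friis cascade:
  F = 1.742 + (2.333 − 1)/109.6 + (3.508 − 1)/2188 = 1.755
NF = 10 log₁₀(1.755) = 2.44 dB

2.44 dB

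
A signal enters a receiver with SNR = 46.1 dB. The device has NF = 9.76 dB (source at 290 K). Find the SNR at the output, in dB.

By definition F = SNR_in/SNR_out, so in dB: SNR_out = SNR_in − NF
SNR_out = 46.1 − 9.76 = 36.34 dB

36.34 dB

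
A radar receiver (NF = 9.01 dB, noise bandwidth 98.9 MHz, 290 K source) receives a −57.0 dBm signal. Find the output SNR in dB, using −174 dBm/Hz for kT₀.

28.0 dB

Noise floor: N = −174 + 10 log₁₀(B) + NF
10 log₁₀(9.89×10⁷) = 79.95 dB
N = −174 + 79.95 + 9.01 = −85.04 dBm
SNR = P_sig − N = −57.0 − (−85.04) = 28.04 dB → 28.0 dB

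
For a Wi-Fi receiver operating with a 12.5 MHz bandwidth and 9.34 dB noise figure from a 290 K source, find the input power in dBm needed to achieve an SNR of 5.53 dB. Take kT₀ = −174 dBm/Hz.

Sensitivity = −174 + 10 log₁₀(B) + NF + SNR_min
= −174 + 70.97 + 9.34 + 5.53
= −88.16 dBm → −88.2 dBm

−88.2 dBm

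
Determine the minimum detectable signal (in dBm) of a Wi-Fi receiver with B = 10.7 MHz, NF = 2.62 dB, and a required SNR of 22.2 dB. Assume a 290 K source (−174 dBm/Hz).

−78.9 dBm

Sensitivity = −174 + 10 log₁₀(B) + NF + SNR_min
= −174 + 70.29 + 2.62 + 22.2
= −78.89 dBm → −78.9 dBm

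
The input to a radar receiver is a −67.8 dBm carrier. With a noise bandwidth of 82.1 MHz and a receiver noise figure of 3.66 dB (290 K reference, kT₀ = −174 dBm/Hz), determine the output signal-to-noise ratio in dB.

Noise floor: N = −174 + 10 log₁₀(B) + NF
10 log₁₀(8.21×10⁷) = 79.14 dB
N = −174 + 79.14 + 3.66 = −91.20 dBm
SNR = P_sig − N = −67.8 − (−91.20) = 23.40 dB → 23.4 dB

23.4 dB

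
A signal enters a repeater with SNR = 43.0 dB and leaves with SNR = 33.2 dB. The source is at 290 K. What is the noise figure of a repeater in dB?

9.8 dB

NF (dB) = SNR_in(dB) − SNR_out(dB) when the source is at T₀
NF = 43.0 − 33.2 = 9.8 dB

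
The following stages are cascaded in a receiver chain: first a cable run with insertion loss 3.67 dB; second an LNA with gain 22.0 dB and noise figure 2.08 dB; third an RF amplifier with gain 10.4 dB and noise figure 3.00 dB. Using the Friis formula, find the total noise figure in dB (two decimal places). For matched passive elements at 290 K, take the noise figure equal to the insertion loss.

Convert to linear (a loss of L dB is a gain of −L dB): F_i = 10^(NF_i/10), G_i = 10^(G_i,dB/10)
  Stage 1: F_1 = 10^(3.67/10) = 2.328, G_1 = 10^(−3.67/10) = 0.4295
  Stage 2: F_2 = 10^(2.08/10) = 1.614, G_2 = 10^(22.0/10) = 158.5
  Stage 3: F_3 = 10^(3.00/10) = 1.995, G_3 = 10^(10.4/10) = 10.96
Friis cascade:
  F = 2.328 + (1.614 − 1)/0.4295 + (1.995 − 1)/68.08 = 3.773
NF = 10 log₁₀(3.773) = 5.77 dB

5.77 dB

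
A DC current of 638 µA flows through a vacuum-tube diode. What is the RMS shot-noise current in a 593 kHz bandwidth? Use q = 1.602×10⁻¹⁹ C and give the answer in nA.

11.0 nA

I_n = √(2qI·B)
2qI·B = 2 × 1.602×10⁻¹⁹ × 6.38×10⁻⁴ × 5.93×10⁵ = 1.21×10⁻¹⁶ A²
I_n = √(1.21×10⁻¹⁶) = 1.10×10⁻⁸ A = 11.0 nA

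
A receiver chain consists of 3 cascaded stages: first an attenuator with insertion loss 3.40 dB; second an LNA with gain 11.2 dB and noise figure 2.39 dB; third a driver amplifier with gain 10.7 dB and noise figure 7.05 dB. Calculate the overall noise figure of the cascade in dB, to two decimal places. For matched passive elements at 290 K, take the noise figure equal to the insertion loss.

6.50 dB

Convert to linear (a loss of L dB is a gain of −L dB): F_i = 10^(NF_i/10), G_i = 10^(G_i,dB/10)
  Stage 1: F_1 = 10^(3.40/10) = 2.188, G_1 = 10^(−3.40/10) = 0.4571
  Stage 2: F_2 = 10^(2.39/10) = 1.734, G_2 = 10^(11.2/10) = 13.18
  Stage 3: F_3 = 10^(7.05/10) = 5.070, G_3 = 10^(10.7/10) = 11.75
Friis cascade:
  F = 2.188 + (1.734 − 1)/0.4571 + (5.070 − 1)/6.026 = 4.469
NF = 10 log₁₀(4.469) = 6.50 dB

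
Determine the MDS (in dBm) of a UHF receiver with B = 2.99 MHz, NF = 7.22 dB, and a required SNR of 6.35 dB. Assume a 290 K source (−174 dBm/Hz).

Sensitivity = −174 + 10 log₁₀(B) + NF + SNR_min
= −174 + 64.76 + 7.22 + 6.35
= −95.67 dBm → −95.7 dBm

−95.7 dBm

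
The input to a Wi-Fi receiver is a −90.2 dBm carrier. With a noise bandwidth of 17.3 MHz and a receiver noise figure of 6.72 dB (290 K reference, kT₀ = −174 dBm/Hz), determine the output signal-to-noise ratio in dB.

Noise floor: N = −174 + 10 log₁₀(B) + NF
10 log₁₀(1.73×10⁷) = 72.38 dB
N = −174 + 72.38 + 6.72 = −94.90 dBm
SNR = P_sig − N = −90.2 − (−94.90) = 4.70 dB → 4.7 dB

4.7 dB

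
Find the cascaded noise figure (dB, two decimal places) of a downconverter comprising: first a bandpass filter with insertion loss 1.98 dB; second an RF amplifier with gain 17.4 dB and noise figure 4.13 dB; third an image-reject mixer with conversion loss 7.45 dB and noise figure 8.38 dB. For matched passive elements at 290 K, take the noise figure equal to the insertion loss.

Convert to linear (a loss of L dB is a gain of −L dB): F_i = 10^(NF_i/10), G_i = 10^(G_i,dB/10)
  Stage 1: F_1 = 10^(1.98/10) = 1.578, G_1 = 10^(−1.98/10) = 0.6339
  Stage 2: F_2 = 10^(4.13/10) = 2.588, G_2 = 10^(17.4/10) = 54.95
  Stage 3: F_3 = 10^(8.38/10) = 6.887, G_3 = 10^(−7.45/10) = 0.1799
Friis cascade:
  F = 1.578 + (2.588 − 1)/0.6339 + (6.887 − 1)/34.83 = 4.252
NF = 10 log₁₀(4.252) = 6.29 dB

6.29 dB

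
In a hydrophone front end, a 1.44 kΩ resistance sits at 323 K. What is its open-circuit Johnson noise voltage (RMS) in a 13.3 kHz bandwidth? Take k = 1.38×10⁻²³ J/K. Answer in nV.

V_n = √(4kTRB)
4kTRB = 4 × 1.38×10⁻²³ × 323 × 1.44×10³ × 1.33×10⁴ = 3.41×10⁻¹³ V²
V_n = √(3.41×10⁻¹³) = 5.84×10⁻⁷ V = 584 nV

584 nV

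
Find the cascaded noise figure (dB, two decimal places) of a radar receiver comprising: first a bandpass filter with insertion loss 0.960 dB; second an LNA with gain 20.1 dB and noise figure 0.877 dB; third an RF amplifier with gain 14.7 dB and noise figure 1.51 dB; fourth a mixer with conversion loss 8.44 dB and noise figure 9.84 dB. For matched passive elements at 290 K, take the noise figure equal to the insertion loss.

Convert to linear (a loss of L dB is a gain of −L dB): F_i = 10^(NF_i/10), G_i = 10^(G_i,dB/10)
  Stage 1: F_1 = 10^(0.960/10) = 1.247, G_1 = 10^(−0.960/10) = 0.8017
  Stage 2: F_2 = 10^(0.877/10) = 1.224, G_2 = 10^(20.1/10) = 102.3
  Stage 3: F_3 = 10^(1.51/10) = 1.416, G_3 = 10^(14.7/10) = 29.51
  Stage 4: F_4 = 10^(9.84/10) = 9.638, G_4 = 10^(−8.44/10) = 0.1432
Friis cascade:
  F = 1.247 + (1.224 − 1)/0.8017 + (1.416 − 1)/82.04 + (9.638 − 1)/2421 = 1.535
NF = 10 log₁₀(1.535) = 1.86 dB

1.86 dB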